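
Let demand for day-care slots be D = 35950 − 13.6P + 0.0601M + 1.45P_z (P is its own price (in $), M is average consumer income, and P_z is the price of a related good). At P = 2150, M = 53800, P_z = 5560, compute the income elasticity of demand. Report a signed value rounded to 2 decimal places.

0.18

At the given values, D = 35950 − 13.6(2150) + 0.0601(53800) + 1.45(5560) = 18005.38.
∂D/∂M = 0.0601.
E = (0.0601) × (53800/18005.38) = 0.1795…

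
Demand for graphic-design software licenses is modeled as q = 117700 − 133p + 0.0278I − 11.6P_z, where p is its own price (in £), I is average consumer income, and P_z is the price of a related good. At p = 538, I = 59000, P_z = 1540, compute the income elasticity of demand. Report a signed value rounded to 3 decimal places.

0.055

At the given values, q = 117700 − 133(538) + 0.0278(59000) − 11.6(1540) = 29922.2.
∂q/∂I = 0.0278.
E = (0.0278) × (59000/29922.2) = 0.05481…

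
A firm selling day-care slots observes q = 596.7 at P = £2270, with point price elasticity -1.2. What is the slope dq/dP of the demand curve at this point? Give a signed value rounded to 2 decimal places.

-0.32

Ed = (dq/dP)·(P/q) ⇒ dq/dP = Ed·q/P = (-1.2)·596.7/2270 = -0.3154…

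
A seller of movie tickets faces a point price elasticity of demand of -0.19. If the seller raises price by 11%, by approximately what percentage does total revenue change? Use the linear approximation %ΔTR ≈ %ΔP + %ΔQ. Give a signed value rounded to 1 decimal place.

+8.9%

%ΔQ ≈ Ed × %ΔP = (-0.19) × (+11%) = -2.0900%
%ΔTR ≈ %ΔP + %ΔQ = (+11%) + (-2.0900%) = +8.9100%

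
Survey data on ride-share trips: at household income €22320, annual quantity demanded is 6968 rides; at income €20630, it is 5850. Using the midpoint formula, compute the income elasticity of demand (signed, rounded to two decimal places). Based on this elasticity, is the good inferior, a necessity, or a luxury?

%ΔQ = (5850 − 6968)/[( 6968 + 5850)/2] = -1118/6409 = -0.174442…
%ΔIncome = (20630 − 22320)/[( 22320 + 20630)/2] = -1690/21475 = -0.078696…
E_income = (-1118/6409) / (-1690/21475) = 2.2166…
E_income > 1 ⇒ normal good, luxury.

2.22; luxury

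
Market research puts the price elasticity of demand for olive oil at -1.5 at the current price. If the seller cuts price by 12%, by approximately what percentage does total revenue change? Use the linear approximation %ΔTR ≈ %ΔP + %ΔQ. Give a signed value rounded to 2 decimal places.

+6.00%

%ΔQ ≈ Ed × %ΔP = (-1.5) × (-12%) = +18.0000%
%ΔTR ≈ %ΔP + %ΔQ = (-12%) + (+18.0000%) = +6.0000%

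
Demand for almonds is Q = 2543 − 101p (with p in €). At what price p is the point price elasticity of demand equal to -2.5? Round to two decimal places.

17.98

Ed = −101p/(2543 − 101p). Set this equal to -2.5:
101p = 2.5·(2543 − 101p) ⇒ 101p(1 + 2.5) = 2.5·2543
p = 2.5·2543 / (101·3.5) = 17.9844…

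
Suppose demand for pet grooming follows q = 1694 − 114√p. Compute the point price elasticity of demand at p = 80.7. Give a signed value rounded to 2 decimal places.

dq/dp = −114/(2√p) = -6.34509. At p = 80.7, q = 669.902.
Ed = (dq/dp)·(p/q) = (-6.34509) × (80.7/669.902) = -0.7643…

-0.76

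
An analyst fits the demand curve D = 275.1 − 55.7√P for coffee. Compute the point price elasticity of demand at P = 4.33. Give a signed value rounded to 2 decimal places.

dD/dP = −55.7/(2√P) = -13.3839. At P = 4.33, D = 159.196.
Ed = (dD/dP)·(P/D) = (-13.3839) × (4.33/159.196) = -0.3640…

-0.36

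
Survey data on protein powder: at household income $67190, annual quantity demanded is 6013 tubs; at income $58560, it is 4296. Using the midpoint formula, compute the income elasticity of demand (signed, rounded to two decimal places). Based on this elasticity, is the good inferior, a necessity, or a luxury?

2.43; luxury

%ΔQ = (4296 − 6013)/[( 6013 + 4296)/2] = -1717/5154.5 = -0.333106…
%ΔIncome = (58560 − 67190)/[( 67190 + 58560)/2] = -8630/62875 = -0.137256…
E_income = (-1717/5154.5) / (-8630/62875) = 2.4268…
E_income > 1 ⇒ normal good, luxury.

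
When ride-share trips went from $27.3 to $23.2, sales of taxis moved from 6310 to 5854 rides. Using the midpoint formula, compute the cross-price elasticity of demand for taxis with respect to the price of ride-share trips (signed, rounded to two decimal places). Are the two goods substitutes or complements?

%ΔQ_{taxis} = (5854 − 6310)/avg = -456/6082 = -0.074975…
%ΔP_{ride-share trips} = (23.2 − 27.3)/avg = -4.1/25.25 = -0.162376…
E_cross = (-456/6082) / (-4.1/25.25) = 0.4617…
E_cross > 0 ⇒ the goods are substitutes.

0.46; substitutes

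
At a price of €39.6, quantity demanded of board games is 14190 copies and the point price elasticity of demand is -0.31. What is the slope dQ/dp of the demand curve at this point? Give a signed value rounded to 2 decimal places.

Ed = (dQ/dp)·(p/Q) ⇒ dQ/dp = Ed·Q/p = (-0.31)·14190/39.6 = -111.0833…

-111.08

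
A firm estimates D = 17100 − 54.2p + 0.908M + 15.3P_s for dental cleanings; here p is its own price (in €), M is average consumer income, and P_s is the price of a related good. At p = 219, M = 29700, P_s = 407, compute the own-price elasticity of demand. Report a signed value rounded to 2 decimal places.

At the given values, D = 17100 − 54.2(219) + 0.908(29700) + 15.3(407) = 38424.9.
∂D/∂p = −54.2.
E = (-54.2) × (219/38424.9) = -0.3089…

-0.31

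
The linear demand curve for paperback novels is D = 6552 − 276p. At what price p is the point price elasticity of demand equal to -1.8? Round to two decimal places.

15.26

Ed = −276p/(6552 − 276p). Set this equal to -1.8:
276p = 1.8·(6552 − 276p) ⇒ 276p(1 + 1.8) = 1.8·6552
p = 1.8·6552 / (276·2.8) = 15.2608…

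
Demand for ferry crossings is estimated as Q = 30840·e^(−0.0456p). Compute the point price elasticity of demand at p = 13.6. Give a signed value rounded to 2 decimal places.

dQ/dp = −0.0456·Q = -756.392. At p = 13.6, Q = 16587.6.
Ed = (dQ/dp)·(p/Q) = (-756.392) × (13.6/16587.6) = -0.6201…

-0.62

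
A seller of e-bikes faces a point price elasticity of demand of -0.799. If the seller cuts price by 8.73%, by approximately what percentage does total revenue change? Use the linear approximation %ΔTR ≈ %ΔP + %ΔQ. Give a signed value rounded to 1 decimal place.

-1.8%

%ΔQ ≈ Ed × %ΔP = (-0.799) × (-8.73%) = +6.9753%
%ΔTR ≈ %ΔP + %ΔQ = (-8.73%) + (+6.9753%) = -1.7547%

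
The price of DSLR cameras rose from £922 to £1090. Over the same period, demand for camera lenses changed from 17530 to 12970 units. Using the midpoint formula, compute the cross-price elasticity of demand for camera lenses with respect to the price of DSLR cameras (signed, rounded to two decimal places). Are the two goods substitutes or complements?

%ΔQ_{camera lenses} = (12970 − 17530)/avg = -4560/15250 = -0.299016…
%ΔP_{DSLR cameras} = (1090 − 922)/avg = 168/1006 = 0.166998…
E_cross = (-4560/15250) / (168/1006) = -1.7905…
E_cross < 0 ⇒ the goods are complements.

-1.79; complements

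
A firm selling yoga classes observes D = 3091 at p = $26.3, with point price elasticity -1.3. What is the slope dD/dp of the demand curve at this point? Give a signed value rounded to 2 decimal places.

Ed = (dD/dp)·(p/D) ⇒ dD/dp = Ed·D/p = (-1.3)·3091/26.3 = -152.7870…

-152.79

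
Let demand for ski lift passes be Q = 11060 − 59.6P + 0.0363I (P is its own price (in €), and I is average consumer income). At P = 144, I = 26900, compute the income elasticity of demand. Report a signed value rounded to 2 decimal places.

0.28

At the given values, Q = 11060 − 59.6(144) + 0.0363(26900) = 3454.07.
∂Q/∂I = 0.0363.
E = (0.0363) × (26900/3454.07) = 0.2827…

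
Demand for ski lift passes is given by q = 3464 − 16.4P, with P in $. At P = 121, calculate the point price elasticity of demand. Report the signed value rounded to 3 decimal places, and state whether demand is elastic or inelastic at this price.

dq/dP = −16.4. At P = 121, q = 3464 − 16.4(121) = 1479.6.
Ed = (dq/dP)·(P/q) = −16.4 × (121/1479.6) = -1.34117…
|Ed| = 1.341 > 1, so demand is elastic.

-1.341; elastic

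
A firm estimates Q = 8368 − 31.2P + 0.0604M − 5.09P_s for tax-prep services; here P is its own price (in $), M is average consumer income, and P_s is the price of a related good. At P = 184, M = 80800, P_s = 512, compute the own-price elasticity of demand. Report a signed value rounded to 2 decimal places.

-1.17

At the given values, Q = 8368 − 31.2(184) + 0.0604(80800) − 5.09(512) = 4901.44.
∂Q/∂P = −31.2.
E = (-31.2) × (184/4901.44) = -1.1712…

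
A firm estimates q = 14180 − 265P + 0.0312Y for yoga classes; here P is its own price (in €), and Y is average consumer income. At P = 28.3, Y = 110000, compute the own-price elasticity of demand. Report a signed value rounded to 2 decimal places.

-0.74

At the given values, q = 14180 − 265(28.3) + 0.0312(110000) = 10112.5.
∂q/∂P = −265.
E = (-265) × (28.3/10112.5) = -0.7416…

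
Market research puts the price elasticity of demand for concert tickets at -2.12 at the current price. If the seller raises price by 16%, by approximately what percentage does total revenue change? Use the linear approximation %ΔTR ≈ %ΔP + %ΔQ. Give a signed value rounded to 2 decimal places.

-17.92%

%ΔQ ≈ Ed × %ΔP = (-2.12) × (+16%) = -33.9200%
%ΔTR ≈ %ΔP + %ΔQ = (+16%) + (-33.9200%) = -17.9200%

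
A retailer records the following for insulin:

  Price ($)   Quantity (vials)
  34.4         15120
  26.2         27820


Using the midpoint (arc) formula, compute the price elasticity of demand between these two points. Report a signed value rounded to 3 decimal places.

%ΔQ = (27820 − 15120) / [(15120 + 27820)/2] = 12700/21470 = 0.591523…
%ΔP = (26.2 − 34.4) / [(34.4 + 26.2)/2] = -8.2/30.3 = -0.270627…
Arc Ed = %ΔQ / %ΔP = (12700/21470) / (-8.2/30.3) = -2.18574…

-2.186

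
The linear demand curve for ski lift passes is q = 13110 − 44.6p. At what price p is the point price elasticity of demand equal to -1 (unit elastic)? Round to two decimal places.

146.97

Ed = −44.6p/(13110 − 44.6p). Set this equal to -1:
44.6p = 1·(13110 − 44.6p) ⇒ 44.6p(1 + 1) = 1·13110
p = 1·13110 / (44.6·2) = 146.9730…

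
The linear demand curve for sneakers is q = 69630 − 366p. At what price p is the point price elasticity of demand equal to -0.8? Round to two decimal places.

84.55

Ed = −366p/(69630 − 366p). Set this equal to -0.8:
366p = 0.8·(69630 − 366p) ⇒ 366p(1 + 0.8) = 0.8·69630
p = 0.8·69630 / (366·1.8) = 84.5537…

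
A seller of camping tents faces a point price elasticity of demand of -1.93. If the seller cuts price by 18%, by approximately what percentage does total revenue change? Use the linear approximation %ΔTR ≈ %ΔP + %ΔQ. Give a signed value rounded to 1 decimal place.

%ΔQ ≈ Ed × %ΔP = (-1.93) × (-18%) = +34.7400%
%ΔTR ≈ %ΔP + %ΔQ = (-18%) + (+34.7400%) = +16.7400%

+16.7%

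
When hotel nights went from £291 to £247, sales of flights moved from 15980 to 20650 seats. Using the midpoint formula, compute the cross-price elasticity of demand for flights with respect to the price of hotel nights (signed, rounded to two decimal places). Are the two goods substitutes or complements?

-1.56; complements

%ΔQ_{flights} = (20650 − 15980)/avg = 4670/18315 = 0.254982…
%ΔP_{hotel nights} = (247 − 291)/avg = -44/269 = -0.163568…
E_cross = (4670/18315) / (-44/269) = -1.5588…
E_cross < 0 ⇒ the goods are complements.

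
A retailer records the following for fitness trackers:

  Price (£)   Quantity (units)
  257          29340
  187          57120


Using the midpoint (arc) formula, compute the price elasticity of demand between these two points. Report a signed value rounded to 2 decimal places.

-2.04

%ΔQ = (57120 − 29340) / [(29340 + 57120)/2] = 27780/43230 = 0.642609…
%ΔP = (187 − 257) / [(257 + 187)/2] = -70/222 = -0.315315…
Arc Ed = %ΔQ / %ΔP = (27780/43230) / (-70/222) = -2.0379…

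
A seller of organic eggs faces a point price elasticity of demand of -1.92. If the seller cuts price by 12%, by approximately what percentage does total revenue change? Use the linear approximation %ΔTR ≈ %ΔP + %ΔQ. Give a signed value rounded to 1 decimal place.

+11.0%

%ΔQ ≈ Ed × %ΔP = (-1.92) × (-12%) = +23.0400%
%ΔTR ≈ %ΔP + %ΔQ = (-12%) + (+23.0400%) = +11.0400%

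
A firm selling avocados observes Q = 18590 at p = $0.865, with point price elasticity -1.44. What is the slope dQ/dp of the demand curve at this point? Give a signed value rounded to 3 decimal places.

Ed = (dQ/dp)·(p/Q) ⇒ dQ/dp = Ed·Q/p = (-1.44)·18590/0.865 = -30947.51445…

-30947.514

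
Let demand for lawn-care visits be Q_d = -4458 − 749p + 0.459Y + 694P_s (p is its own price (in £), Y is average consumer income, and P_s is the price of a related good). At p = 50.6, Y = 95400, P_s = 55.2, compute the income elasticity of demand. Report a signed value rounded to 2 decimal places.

At the given values, Q_d = -4458 − 749(50.6) + 0.459(95400) + 694(55.2) = 39740.
∂Q_d/∂Y = 0.459.
E = (0.459) × (95400/39740) = 1.1018…

1.10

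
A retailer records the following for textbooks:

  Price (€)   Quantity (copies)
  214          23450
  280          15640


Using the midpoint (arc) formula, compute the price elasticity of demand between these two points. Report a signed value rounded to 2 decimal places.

%ΔQ = (15640 − 23450) / [(23450 + 15640)/2] = -7810/19545 = -0.399590…
%ΔP = (280 − 214) / [(214 + 280)/2] = 66/247 = 0.267206…
Arc Ed = %ΔQ / %ΔP = (-7810/19545) / (66/247) = -1.4954…

-1.50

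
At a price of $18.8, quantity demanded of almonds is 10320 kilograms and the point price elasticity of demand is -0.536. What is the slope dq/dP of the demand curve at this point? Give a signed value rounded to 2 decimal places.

-294.23

Ed = (dq/dP)·(P/q) ⇒ dq/dP = Ed·q/P = (-0.536)·10320/18.8 = -294.2297…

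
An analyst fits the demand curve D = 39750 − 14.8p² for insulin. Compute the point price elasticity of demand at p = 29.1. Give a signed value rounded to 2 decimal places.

dD/dp = −2·14.8·p = -861.36. At p = 29.1, D = 27217.212.
Ed = (dD/dp)·(p/D) = (-861.36) × (29.1/27217.212) = -0.9209…

-0.92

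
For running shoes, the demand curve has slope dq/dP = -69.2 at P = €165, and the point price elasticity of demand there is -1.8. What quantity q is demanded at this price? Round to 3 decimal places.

6343.333

Ed = (dq/dP)·(P/q) ⇒ q = (dq/dP)·P/Ed = (-69.2)·165/(-1.8) = 6343.33333…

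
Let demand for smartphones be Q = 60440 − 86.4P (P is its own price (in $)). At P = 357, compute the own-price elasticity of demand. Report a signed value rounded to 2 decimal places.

At the given values, Q = 60440 − 86.4(357) = 29595.2.
∂Q/∂P = −86.4.
E = (-86.4) × (357/29595.2) = -1.0422…

-1.04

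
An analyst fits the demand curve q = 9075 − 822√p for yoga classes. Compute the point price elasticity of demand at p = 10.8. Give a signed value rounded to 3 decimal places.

dq/dp = −822/(2√p) = -125.063. At p = 10.8, q = 6373.63.
Ed = (dq/dp)·(p/q) = (-125.063) × (10.8/6373.63) = -0.21191…

-0.212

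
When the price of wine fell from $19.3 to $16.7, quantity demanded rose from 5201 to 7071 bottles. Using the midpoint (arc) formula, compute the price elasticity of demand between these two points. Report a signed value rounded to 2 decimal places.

-2.11

%ΔQ = (7071 − 5201) / [(5201 + 7071)/2] = 1870/6136 = 0.304758…
%ΔP = (16.7 − 19.3) / [(19.3 + 16.7)/2] = -2.6/18 = -0.144444…
Arc Ed = %ΔQ / %ΔP = (1870/6136) / (-2.6/18) = -2.1098…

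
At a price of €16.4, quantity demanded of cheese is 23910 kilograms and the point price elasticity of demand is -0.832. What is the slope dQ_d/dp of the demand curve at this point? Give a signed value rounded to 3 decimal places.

-1212.995

Ed = (dQ_d/dp)·(p/Q_d) ⇒ dQ_d/dp = Ed·Q_d/p = (-0.832)·23910/16.4 = -1212.99512…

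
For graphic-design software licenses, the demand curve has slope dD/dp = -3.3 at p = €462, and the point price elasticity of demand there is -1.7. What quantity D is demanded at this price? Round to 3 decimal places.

896.824

Ed = (dD/dp)·(p/D) ⇒ D = (dD/dp)·p/Ed = (-3.3)·462/(-1.7) = 896.82352…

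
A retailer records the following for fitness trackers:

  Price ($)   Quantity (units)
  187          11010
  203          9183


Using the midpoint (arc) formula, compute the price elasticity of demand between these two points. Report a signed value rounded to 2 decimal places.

%ΔQ = (9183 − 11010) / [(11010 + 9183)/2] = -1827/10096.5 = -0.180953…
%ΔP = (203 − 187) / [(187 + 203)/2] = 16/195 = 0.082051…
Arc Ed = %ΔQ / %ΔP = (-1827/10096.5) / (16/195) = -2.2053…

-2.21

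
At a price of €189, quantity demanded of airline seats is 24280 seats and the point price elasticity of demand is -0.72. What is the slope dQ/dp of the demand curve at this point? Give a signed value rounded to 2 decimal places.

Ed = (dQ/dp)·(p/Q) ⇒ dQ/dp = Ed·Q/p = (-0.72)·24280/189 = -92.4952…

-92.50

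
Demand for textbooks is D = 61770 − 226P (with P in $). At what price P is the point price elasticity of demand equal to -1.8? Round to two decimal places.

Ed = −226P/(61770 − 226P). Set this equal to -1.8:
226P = 1.8·(61770 − 226P) ⇒ 226P(1 + 1.8) = 1.8·61770
P = 1.8·61770 / (226·2.8) = 175.7048…

175.70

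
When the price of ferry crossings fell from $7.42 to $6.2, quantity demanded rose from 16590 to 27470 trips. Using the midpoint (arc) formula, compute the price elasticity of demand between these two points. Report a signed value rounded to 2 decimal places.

%ΔQ = (27470 − 16590) / [(16590 + 27470)/2] = 10880/22030 = 0.493871…
%ΔP = (6.2 − 7.42) / [(7.42 + 6.2)/2] = -1.22/6.81 = -0.179148…
Arc Ed = %ΔQ / %ΔP = (10880/22030) / (-1.22/6.81) = -2.7567…

-2.76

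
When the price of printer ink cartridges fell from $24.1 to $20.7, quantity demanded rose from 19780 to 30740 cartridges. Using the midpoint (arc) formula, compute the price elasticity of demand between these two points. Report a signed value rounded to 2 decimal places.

-2.86

%ΔQ = (30740 − 19780) / [(19780 + 30740)/2] = 10960/25260 = 0.433887…
%ΔP = (20.7 − 24.1) / [(24.1 + 20.7)/2] = -3.4/22.4 = -0.151785…
Arc Ed = %ΔQ / %ΔP = (10960/25260) / (-3.4/22.4) = -2.8585…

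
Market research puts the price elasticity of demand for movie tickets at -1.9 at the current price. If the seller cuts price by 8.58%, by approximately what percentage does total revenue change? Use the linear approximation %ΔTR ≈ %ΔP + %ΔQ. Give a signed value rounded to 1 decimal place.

+7.7%

%ΔQ ≈ Ed × %ΔP = (-1.9) × (-8.58%) = +16.3020%
%ΔTR ≈ %ΔP + %ΔQ = (-8.58%) + (+16.3020%) = +7.7220%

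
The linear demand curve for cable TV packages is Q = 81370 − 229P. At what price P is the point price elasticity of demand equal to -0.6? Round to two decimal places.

Ed = −229P/(81370 − 229P). Set this equal to -0.6:
229P = 0.6·(81370 − 229P) ⇒ 229P(1 + 0.6) = 0.6·81370
P = 0.6·81370 / (229·1.6) = 133.2478…

133.25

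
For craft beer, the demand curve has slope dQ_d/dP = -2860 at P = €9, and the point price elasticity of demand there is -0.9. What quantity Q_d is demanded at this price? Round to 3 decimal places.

28600.000

Ed = (dQ_d/dP)·(P/Q_d) ⇒ Q_d = (dQ_d/dP)·P/Ed = (-2860)·9/(-0.9) = 28600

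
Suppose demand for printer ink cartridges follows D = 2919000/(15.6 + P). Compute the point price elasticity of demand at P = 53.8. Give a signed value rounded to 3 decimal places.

-0.775

dD/dP = −2919000/(15.6 + P)² = -606.059. At P = 53.8, D = 42060.5.
Ed = (dD/dP)·(P/D) = (-606.059) × (53.8/42060.5) = -0.77521…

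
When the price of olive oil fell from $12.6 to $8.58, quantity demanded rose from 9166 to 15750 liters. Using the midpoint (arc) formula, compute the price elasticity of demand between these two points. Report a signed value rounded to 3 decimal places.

%ΔQ = (15750 − 9166) / [(9166 + 15750)/2] = 6584/12458 = 0.528495…
%ΔP = (8.58 − 12.6) / [(12.6 + 8.58)/2] = -4.02/10.59 = -0.379603…
Arc Ed = %ΔQ / %ΔP = (6584/12458) / (-4.02/10.59) = -1.39223…

-1.392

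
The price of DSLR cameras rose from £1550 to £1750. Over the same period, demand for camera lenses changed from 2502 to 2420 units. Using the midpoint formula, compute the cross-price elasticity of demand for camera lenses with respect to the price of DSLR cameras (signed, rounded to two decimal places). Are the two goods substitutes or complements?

-0.27; complements

%ΔQ_{camera lenses} = (2420 − 2502)/avg = -82/2461 = -0.033319…
%ΔP_{DSLR cameras} = (1750 − 1550)/avg = 200/1650 = 0.121212…
E_cross = (-82/2461) / (200/1650) = -0.2748…
E_cross < 0 ⇒ the goods are complements.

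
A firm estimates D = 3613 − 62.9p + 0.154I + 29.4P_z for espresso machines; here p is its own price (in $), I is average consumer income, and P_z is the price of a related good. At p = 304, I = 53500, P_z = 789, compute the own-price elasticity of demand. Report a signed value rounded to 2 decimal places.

-1.20

At the given values, D = 3613 − 62.9(304) + 0.154(53500) + 29.4(789) = 15927.
∂D/∂p = −62.9.
E = (-62.9) × (304/15927) = -1.2005…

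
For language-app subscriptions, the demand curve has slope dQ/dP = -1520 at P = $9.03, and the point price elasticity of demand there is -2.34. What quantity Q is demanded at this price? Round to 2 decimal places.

5865.64

Ed = (dQ/dP)·(P/Q) ⇒ Q = (dQ/dP)·P/Ed = (-1520)·9.03/(-2.34) = 5865.6410…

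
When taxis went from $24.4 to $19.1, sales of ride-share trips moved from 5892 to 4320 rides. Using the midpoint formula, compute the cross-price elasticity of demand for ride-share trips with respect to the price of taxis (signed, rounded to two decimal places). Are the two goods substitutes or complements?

1.26; substitutes

%ΔQ_{ride-share trips} = (4320 − 5892)/avg = -1572/5106 = -0.307873…
%ΔP_{taxis} = (19.1 − 24.4)/avg = -5.3/21.75 = -0.243678…
E_cross = (-1572/5106) / (-5.3/21.75) = 1.2634…
E_cross > 0 ⇒ the goods are substitutes.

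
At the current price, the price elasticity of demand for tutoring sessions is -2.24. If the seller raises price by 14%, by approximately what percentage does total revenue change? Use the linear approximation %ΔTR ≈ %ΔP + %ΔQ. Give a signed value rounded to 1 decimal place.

-17.4%

%ΔQ ≈ Ed × %ΔP = (-2.24) × (+14%) = -31.3600%
%ΔTR ≈ %ΔP + %ΔQ = (+14%) + (-31.3600%) = -17.3600%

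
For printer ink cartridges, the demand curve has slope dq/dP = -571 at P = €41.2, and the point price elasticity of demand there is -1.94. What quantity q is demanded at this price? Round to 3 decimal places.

Ed = (dq/dP)·(P/q) ⇒ q = (dq/dP)·P/Ed = (-571)·41.2/(-1.94) = 12126.39175…

12126.392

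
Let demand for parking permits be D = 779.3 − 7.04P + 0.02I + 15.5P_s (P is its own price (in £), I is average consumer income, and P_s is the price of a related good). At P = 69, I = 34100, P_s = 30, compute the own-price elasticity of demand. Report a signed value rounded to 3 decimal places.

At the given values, D = 779.3 − 7.04(69) + 0.02(34100) + 15.5(30) = 1440.54.
∂D/∂P = −7.04.
E = (-7.04) × (69/1440.54) = -0.33720…

-0.337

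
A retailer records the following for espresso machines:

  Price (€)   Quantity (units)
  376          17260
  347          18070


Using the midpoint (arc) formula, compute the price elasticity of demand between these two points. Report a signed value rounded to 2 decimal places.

%ΔQ = (18070 − 17260) / [(17260 + 18070)/2] = 810/17665 = 0.045853…
%ΔP = (347 − 376) / [(376 + 347)/2] = -29/361.5 = -0.080221…
Arc Ed = %ΔQ / %ΔP = (810/17665) / (-29/361.5) = -0.5715…

-0.57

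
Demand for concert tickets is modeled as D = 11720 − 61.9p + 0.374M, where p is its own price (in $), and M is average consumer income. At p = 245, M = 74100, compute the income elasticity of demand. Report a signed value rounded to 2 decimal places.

At the given values, D = 11720 − 61.9(245) + 0.374(74100) = 24267.9.
∂D/∂M = 0.374.
E = (0.374) × (74100/24267.9) = 1.1419…

1.14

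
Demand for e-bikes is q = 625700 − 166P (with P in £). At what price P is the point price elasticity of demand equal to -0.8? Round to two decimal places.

Ed = −166P/(625700 − 166P). Set this equal to -0.8:
166P = 0.8·(625700 − 166P) ⇒ 166P(1 + 0.8) = 0.8·625700
P = 0.8·625700 / (166·1.8) = 1675.2342…

1675.23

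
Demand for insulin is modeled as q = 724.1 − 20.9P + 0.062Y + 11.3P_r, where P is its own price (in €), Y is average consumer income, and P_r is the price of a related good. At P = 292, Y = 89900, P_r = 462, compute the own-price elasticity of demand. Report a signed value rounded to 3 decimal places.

At the given values, q = 724.1 − 20.9(292) + 0.062(89900) + 11.3(462) = 5415.7.
∂q/∂P = −20.9.
E = (-20.9) × (292/5415.7) = -1.12687…

-1.127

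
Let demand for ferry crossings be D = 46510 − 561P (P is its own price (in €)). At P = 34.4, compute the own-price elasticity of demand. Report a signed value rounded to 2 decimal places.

At the given values, D = 46510 − 561(34.4) = 27211.6.
∂D/∂P = −561.
E = (-561) × (34.4/27211.6) = -0.7091…

-0.71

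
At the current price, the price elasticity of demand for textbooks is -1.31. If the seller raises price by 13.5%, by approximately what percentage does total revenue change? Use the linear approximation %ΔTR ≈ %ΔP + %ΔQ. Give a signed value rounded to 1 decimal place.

%ΔQ ≈ Ed × %ΔP = (-1.31) × (+13.5%) = -17.6850%
%ΔTR ≈ %ΔP + %ΔQ = (+13.5%) + (-17.6850%) = -4.1850%

-4.2%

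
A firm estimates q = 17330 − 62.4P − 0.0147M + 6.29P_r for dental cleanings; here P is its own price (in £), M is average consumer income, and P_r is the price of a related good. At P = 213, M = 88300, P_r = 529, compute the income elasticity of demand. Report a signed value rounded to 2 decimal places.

At the given values, q = 17330 − 62.4(213) − 0.0147(88300) + 6.29(529) = 6068.2.
∂q/∂M = -0.0147.
E = (-0.0147) × (88300/6068.2) = -0.2139…

-0.21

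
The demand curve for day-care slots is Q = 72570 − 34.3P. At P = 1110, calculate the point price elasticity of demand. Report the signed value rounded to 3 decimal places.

dQ/dP = −34.3. At P = 1110, Q = 72570 − 34.3(1110) = 34497.
Ed = (dQ/dP)·(P/Q) = −34.3 × (1110/34497) = -1.10366…

-1.104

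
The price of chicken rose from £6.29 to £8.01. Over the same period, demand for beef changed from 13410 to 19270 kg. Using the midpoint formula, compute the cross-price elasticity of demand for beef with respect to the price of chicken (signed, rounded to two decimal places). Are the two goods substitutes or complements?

%ΔQ_{beef} = (19270 − 13410)/avg = 5860/16340 = 0.358629…
%ΔP_{chicken} = (8.01 − 6.29)/avg = 1.72/7.15 = 0.240559…
E_cross = (5860/16340) / (1.72/7.15) = 1.4908…
E_cross > 0 ⇒ the goods are substitutes.

1.49; substitutes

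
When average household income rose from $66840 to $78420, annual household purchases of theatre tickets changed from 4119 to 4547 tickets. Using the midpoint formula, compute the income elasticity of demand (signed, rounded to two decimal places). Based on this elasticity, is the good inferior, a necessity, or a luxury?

%ΔQ = (4547 − 4119)/[( 4119 + 4547)/2] = 428/4333 = 0.098776…
%ΔIncome = (78420 − 66840)/[( 66840 + 78420)/2] = 11580/72630 = 0.159438…
E_income = (428/4333) / (11580/72630) = 0.6195…
0 < E_income < 1 ⇒ normal good, necessity.

0.62; necessity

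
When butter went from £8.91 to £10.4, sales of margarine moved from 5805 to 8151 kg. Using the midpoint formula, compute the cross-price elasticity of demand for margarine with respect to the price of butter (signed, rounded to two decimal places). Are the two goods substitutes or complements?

%ΔQ_{margarine} = (8151 − 5805)/avg = 2346/6978 = 0.336199…
%ΔP_{butter} = (10.4 − 8.91)/avg = 1.49/9.655 = 0.154324…
E_cross = (2346/6978) / (1.49/9.655) = 2.1785…
E_cross > 0 ⇒ the goods are substitutes.

2.18; substitutes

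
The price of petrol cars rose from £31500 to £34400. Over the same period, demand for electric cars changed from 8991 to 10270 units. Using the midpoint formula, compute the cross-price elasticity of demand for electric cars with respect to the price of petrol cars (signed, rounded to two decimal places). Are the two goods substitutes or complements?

1.51; substitutes

%ΔQ_{electric cars} = (10270 − 8991)/avg = 1279/9630.5 = 0.132807…
%ΔP_{petrol cars} = (34400 − 31500)/avg = 2900/32950 = 0.088012…
E_cross = (1279/9630.5) / (2900/32950) = 1.5089…
E_cross > 0 ⇒ the goods are substitutes.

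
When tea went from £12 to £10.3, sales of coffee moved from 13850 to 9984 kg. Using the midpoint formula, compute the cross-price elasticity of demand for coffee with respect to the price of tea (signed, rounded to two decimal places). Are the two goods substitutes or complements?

2.13; substitutes

%ΔQ_{coffee} = (9984 − 13850)/avg = -3866/11917 = -0.324410…
%ΔP_{tea} = (10.3 − 12)/avg = -1.7/11.15 = -0.152466…
E_cross = (-3866/11917) / (-1.7/11.15) = 2.1277…
E_cross > 0 ⇒ the goods are substitutes.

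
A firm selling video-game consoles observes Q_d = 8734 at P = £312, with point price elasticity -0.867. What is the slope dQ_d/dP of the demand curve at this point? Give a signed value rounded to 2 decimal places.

-24.27

Ed = (dQ_d/dP)·(P/Q_d) ⇒ dQ_d/dP = Ed·Q_d/P = (-0.867)·8734/312 = -24.2704…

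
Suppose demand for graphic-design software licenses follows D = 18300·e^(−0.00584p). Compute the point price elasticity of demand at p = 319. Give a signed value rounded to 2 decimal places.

-1.86

dD/dp = −0.00584·D = -16.5879. At p = 319, D = 2840.39.
Ed = (dD/dp)·(p/D) = (-16.5879) × (319/2840.39) = -1.8629…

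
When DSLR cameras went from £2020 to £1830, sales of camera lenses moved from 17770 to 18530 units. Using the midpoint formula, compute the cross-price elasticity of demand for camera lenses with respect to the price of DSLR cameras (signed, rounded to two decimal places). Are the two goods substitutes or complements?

%ΔQ_{camera lenses} = (18530 − 17770)/avg = 760/18150 = 0.041873…
%ΔP_{DSLR cameras} = (1830 − 2020)/avg = -190/1925 = -0.098701…
E_cross = (760/18150) / (-190/1925) = -0.4242…
E_cross < 0 ⇒ the goods are complements.

-0.42; complements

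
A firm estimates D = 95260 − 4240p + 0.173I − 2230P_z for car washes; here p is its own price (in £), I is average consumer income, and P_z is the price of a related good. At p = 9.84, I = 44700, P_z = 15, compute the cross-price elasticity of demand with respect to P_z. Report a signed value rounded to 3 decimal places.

-1.202

At the given values, D = 95260 − 4240(9.84) + 0.173(44700) − 2230(15) = 27821.5.
∂D/∂P_z = -2230.
E = (-2230) × (15/27821.5) = -1.20230…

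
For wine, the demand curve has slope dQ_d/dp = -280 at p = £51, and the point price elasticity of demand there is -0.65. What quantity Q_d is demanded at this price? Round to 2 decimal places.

Ed = (dQ_d/dp)·(p/Q_d) ⇒ Q_d = (dQ_d/dp)·p/Ed = (-280)·51/(-0.65) = 21969.2307…

21969.23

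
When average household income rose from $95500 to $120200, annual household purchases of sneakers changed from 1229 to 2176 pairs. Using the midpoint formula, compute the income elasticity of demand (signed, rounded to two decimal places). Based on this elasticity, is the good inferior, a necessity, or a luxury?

2.43; luxury

%ΔQ = (2176 − 1229)/[( 1229 + 2176)/2] = 947/1702.5 = 0.556240…
%ΔIncome = (120200 − 95500)/[( 95500 + 120200)/2] = 24700/107850 = 0.229021…
E_income = (947/1702.5) / (24700/107850) = 2.4287…
E_income > 1 ⇒ normal good, luxury.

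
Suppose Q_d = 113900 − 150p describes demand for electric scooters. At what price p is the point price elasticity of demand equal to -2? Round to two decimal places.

506.22

Ed = −150p/(113900 − 150p). Set this equal to -2:
150p = 2·(113900 − 150p) ⇒ 150p(1 + 2) = 2·113900
p = 2·113900 / (150·3) = 506.2222…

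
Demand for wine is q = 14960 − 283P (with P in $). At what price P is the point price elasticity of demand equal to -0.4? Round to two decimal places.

15.10

Ed = −283P/(14960 − 283P). Set this equal to -0.4:
283P = 0.4·(14960 − 283P) ⇒ 283P(1 + 0.4) = 0.4·14960
P = 0.4·14960 / (283·1.4) = 15.1034…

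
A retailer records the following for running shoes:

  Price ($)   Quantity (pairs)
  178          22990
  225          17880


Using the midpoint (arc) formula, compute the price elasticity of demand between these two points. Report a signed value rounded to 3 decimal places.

-1.072

%ΔQ = (17880 − 22990) / [(22990 + 17880)/2] = -5110/20435 = -0.250061…
%ΔP = (225 − 178) / [(178 + 225)/2] = 47/201.5 = 0.233250…
Arc Ed = %ΔQ / %ΔP = (-5110/20435) / (47/201.5) = -1.07207…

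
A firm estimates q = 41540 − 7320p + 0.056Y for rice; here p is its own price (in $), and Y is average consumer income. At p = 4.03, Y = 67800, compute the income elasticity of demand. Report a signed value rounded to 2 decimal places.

0.24

At the given values, q = 41540 − 7320(4.03) + 0.056(67800) = 15837.2.
∂q/∂Y = 0.056.
E = (0.056) × (67800/15837.2) = 0.2397…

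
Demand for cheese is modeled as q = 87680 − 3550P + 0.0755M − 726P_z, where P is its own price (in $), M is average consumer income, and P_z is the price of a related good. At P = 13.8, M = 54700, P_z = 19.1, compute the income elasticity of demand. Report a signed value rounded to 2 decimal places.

At the given values, q = 87680 − 3550(13.8) + 0.0755(54700) − 726(19.1) = 28953.25.
∂q/∂M = 0.0755.
E = (0.0755) × (54700/28953.25) = 0.1426…

0.14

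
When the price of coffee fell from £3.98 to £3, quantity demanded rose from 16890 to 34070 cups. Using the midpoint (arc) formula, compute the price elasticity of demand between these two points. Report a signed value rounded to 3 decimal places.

%ΔQ = (34070 − 16890) / [(16890 + 34070)/2] = 17180/25480 = 0.674254…
%ΔP = (3 − 3.98) / [(3.98 + 3)/2] = -0.98/3.49 = -0.280802…
Arc Ed = %ΔQ / %ΔP = (17180/25480) / (-0.98/3.49) = -2.40117…

-2.401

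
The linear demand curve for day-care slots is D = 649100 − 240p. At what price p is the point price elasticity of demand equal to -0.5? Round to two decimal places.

Ed = −240p/(649100 − 240p). Set this equal to -0.5:
240p = 0.5·(649100 − 240p) ⇒ 240p(1 + 0.5) = 0.5·649100
p = 0.5·649100 / (240·1.5) = 901.5277…

901.53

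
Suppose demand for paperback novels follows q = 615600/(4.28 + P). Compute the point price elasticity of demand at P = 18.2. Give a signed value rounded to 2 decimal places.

-0.81

dq/dP = −615600/(4.28 + P)² = -1218.16. At P = 18.2, q = 27384.3.
Ed = (dq/dP)·(P/q) = (-1218.16) × (18.2/27384.3) = -0.8096…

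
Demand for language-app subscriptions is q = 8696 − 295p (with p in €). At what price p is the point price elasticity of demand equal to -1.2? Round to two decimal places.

Ed = −295p/(8696 − 295p). Set this equal to -1.2:
295p = 1.2·(8696 − 295p) ⇒ 295p(1 + 1.2) = 1.2·8696
p = 1.2·8696 / (295·2.2) = 16.0788…

16.08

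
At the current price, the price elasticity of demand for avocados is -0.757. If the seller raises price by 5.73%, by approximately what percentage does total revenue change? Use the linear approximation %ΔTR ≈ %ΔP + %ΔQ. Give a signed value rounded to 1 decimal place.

%ΔQ ≈ Ed × %ΔP = (-0.757) × (+5.73%) = -4.3376%
%ΔTR ≈ %ΔP + %ΔQ = (+5.73%) + (-4.3376%) = +1.3924%

+1.4%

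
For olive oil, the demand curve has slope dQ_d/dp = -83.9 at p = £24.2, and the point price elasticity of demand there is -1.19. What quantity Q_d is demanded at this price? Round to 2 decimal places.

Ed = (dQ_d/dp)·(p/Q_d) ⇒ Q_d = (dQ_d/dp)·p/Ed = (-83.9)·24.2/(-1.19) = 1706.2016…

1706.20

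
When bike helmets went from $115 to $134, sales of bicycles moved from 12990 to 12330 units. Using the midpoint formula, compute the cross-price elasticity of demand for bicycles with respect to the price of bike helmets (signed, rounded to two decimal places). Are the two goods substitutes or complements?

-0.34; complements

%ΔQ_{bicycles} = (12330 − 12990)/avg = -660/12660 = -0.052132…
%ΔP_{bike helmets} = (134 − 115)/avg = 19/124.5 = 0.152610…
E_cross = (-660/12660) / (19/124.5) = -0.3416…
E_cross < 0 ⇒ the goods are complements.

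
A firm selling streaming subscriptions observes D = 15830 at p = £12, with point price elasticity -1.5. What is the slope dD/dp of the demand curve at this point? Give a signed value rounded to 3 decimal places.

-1978.750

Ed = (dD/dp)·(p/D) ⇒ dD/dp = Ed·D/p = (-1.5)·15830/12 = -1978.75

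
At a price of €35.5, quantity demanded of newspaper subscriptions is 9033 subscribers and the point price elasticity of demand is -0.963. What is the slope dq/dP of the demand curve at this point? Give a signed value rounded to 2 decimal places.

Ed = (dq/dP)·(P/q) ⇒ dq/dP = Ed·q/P = (-0.963)·9033/35.5 = -245.0360…

-245.04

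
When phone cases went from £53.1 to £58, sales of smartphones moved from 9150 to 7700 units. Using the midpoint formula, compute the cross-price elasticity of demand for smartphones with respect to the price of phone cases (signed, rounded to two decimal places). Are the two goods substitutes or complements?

-1.95; complements

%ΔQ_{smartphones} = (7700 − 9150)/avg = -1450/8425 = -0.172106…
%ΔP_{phone cases} = (58 − 53.1)/avg = 4.9/55.55 = 0.088208…
E_cross = (-1450/8425) / (4.9/55.55) = -1.9511…
E_cross < 0 ⇒ the goods are complements.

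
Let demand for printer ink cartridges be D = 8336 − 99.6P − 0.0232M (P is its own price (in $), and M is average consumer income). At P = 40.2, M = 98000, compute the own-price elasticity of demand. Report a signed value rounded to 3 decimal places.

-1.945

At the given values, D = 8336 − 99.6(40.2) − 0.0232(98000) = 2058.48.
∂D/∂P = −99.6.
E = (-99.6) × (40.2/2058.48) = -1.94508…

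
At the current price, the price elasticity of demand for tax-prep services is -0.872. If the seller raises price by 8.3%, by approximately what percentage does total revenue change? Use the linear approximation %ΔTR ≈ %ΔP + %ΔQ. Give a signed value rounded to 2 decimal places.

%ΔQ ≈ Ed × %ΔP = (-0.872) × (+8.3%) = -7.2376%
%ΔTR ≈ %ΔP + %ΔQ = (+8.3%) + (-7.2376%) = +1.0624%

+1.06%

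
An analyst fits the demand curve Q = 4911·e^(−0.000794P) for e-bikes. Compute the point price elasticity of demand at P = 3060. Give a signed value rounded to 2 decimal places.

dQ/dP = −0.000794·Q = -0.343409. At P = 3060, Q = 432.505.
Ed = (dQ/dP)·(P/Q) = (-0.343409) × (3060/432.505) = -2.4296…

-2.43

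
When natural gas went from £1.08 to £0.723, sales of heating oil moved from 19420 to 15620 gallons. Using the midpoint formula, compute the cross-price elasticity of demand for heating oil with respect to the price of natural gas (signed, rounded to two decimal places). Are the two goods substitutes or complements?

%ΔQ_{heating oil} = (15620 − 19420)/avg = -3800/17520 = -0.216894…
%ΔP_{natural gas} = (0.723 − 1.08)/avg = -0.357/0.9015 = -0.396006…
E_cross = (-3800/17520) / (-0.357/0.9015) = 0.5477…
E_cross > 0 ⇒ the goods are substitutes.

0.55; substitutes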